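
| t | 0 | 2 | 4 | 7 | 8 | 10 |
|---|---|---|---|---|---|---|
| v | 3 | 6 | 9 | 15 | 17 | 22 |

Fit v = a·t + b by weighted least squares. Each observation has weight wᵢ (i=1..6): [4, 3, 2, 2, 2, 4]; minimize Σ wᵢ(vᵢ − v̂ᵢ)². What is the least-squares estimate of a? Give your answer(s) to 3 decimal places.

Forming MᵀWM = [[670, 84]; [84, 17]] and MᵀWv = [1470, 200]ᵀ gives MᵀWM·[a, b]ᵀ = MᵀWv.
Δ = 670·17 − 84² = 4334.
a = (1470·17 − 84·200)/4334 = 4095/2167; b = (670·200 − 84·1470)/4334 = 5260/2167.

a = 1.890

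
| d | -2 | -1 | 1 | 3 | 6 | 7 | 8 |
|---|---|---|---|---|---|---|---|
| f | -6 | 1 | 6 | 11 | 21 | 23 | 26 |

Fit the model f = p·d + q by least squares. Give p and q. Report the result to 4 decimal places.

From the data, Σd·d = 164, Σd = 22, Σ1 = 7.
And Σd·f = 545, Σf = 82.
Normal equations: [[164, 22]; [22, 7]]·[p, q]ᵀ = [545, 82]ᵀ.
det = 164·7 − 22² = 664.
p = (545·7 − 22·82)/664 = 2011/664; q = (164·82 − 22·545)/664 = 729/332.

p = 3.0286, q = 2.1958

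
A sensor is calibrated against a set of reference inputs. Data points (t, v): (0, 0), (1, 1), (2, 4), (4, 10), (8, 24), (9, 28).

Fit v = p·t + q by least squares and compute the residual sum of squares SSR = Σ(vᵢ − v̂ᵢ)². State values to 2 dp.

SSR = 5.62

From the data, Σt·t = 166, Σt = 24, Σ1 = 6.
Moment sums: Σt·v = 493, Σv = 67.
So AᵀA·[p, q]ᵀ = Aᵀv: [[166, 24]; [24, 6]]·[p, q]ᵀ = [493, 67]ᵀ.
Eliminating q: 6·(row 1) − 24·(row 2) gives 420·p = 6·493 − 24·67 = 1350, so p = 45/14.
Then q = (67 − 24·(45/14))/6 = -71/42.
Residuals: 71/42, -11/21, -31/42, -7/6, -1/42, 16/21; SSR = 118/21.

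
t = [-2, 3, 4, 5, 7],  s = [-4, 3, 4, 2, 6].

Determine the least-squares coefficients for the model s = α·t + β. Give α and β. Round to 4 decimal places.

α = 1.0531, β = -1.3805

Sums needed: Σt·t = 103, Σt = 17, Σ1 = 5.
And Σt·s = 85, Σs = 11.
Normal equations: [[103, 17]; [17, 5]]·[α, β]ᵀ = [85, 11]ᵀ.
det = 103·5 − 17² = 226.
α = (85·5 − 17·11)/226 = 119/113; β = (103·11 − 17·85)/226 = -156/113.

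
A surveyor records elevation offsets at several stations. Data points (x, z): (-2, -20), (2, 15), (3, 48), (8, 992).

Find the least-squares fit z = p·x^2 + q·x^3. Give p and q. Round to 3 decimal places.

MᵀM·[p, q]ᵀ = Mᵀz reads: 4209·p + 33011·q = 63900;  33011·p + 263001·q = 509480.
(Σx^2·x^2 = 4209, Σx^2·x^3 = 33011, Σx^3·x^3 = 263001, Σx^2·z = 63900, Σx^3·z = 509480.)
det = 4209·263001 − 33011² = 17245088.
p = (63900·263001 − 33011·509480)/17245088 = -3170095/4311272; q = (4209·509480 − 33011·63900)/17245088 = 8749605/4311272.

p = -0.735, q = 2.029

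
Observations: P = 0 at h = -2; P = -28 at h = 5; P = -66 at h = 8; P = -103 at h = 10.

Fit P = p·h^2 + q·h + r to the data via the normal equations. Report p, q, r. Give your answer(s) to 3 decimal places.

Normal-equation sums: Σh^2·h^2 = 14737, Σh^2·h = 1629, Σh^2 = 193, Σh·h = 193, Σh = 21, Σ1 = 4.
Moment sums: Σh^2·P = -15224, Σh·P = -1698, ΣP = -197.
Row-reducing yields p = -8603/9300, q = -3527/3100, r = 631/465.

p = -0.925, q = -1.138, r = 1.357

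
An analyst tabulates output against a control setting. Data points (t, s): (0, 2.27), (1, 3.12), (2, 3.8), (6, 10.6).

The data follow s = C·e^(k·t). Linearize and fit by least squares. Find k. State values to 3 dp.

Taking logs, ln s = k·t + ln C, so regress ln s on t.
Σt = 9.0000, Σ(t)² = 41.0000, Σln s = 5.6535, Σt·ln s = 17.9730.
Equations: 41.0000·k + 9.0000·ln C = 17.9730;  9.0000·k + 4·ln C = 5.6535.
Δ = 41.0000·4 − (9.0000)² = 83.0000; k = (17.9730·4 − 9.0000·5.6535)/83.0000 = 0.25314, ln C = (41.0000·5.6535 − 9.0000·17.9730)/83.0000 = 0.84380.

k = 0.253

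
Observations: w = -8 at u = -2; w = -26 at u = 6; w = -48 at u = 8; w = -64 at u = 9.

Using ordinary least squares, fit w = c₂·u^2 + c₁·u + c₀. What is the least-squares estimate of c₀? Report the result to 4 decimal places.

The normal equations are: 11969·c₂ + 1449·c₁ + 185·c₀ = -9224;  1449·c₂ + 185·c₁ + 21·c₀ = -1100;  185·c₂ + 21·c₁ + 4·c₀ = -146.
(Σu^2·u^2 = 11969, Σu^2·u = 1449, Σu^2 = 185, Σu·u = 185, Σu = 21, Σ1 = 4, Σu^2·w = -9224, Σu·w = -1100, Σw = -146.)
Solving the 3×3 system (Gaussian elimination) gives c₂ = -1955/2066, c₁ = 42607/26858, c₀ = -14280/13429.

c₀ = -1.0634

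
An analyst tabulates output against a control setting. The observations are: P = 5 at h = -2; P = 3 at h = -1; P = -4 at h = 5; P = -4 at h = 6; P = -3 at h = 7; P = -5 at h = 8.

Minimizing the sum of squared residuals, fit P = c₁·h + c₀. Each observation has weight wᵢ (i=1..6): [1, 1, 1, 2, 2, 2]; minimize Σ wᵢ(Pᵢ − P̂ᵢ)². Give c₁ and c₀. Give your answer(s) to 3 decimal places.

c₁ = -0.932, c₀ = 2.335

AᵀWA·[c₁, c₀]ᵀ = AᵀWP reads: 328·c₁ + 44·c₀ = -203;  44·c₁ + 9·c₀ = -20.
Eliminating c₀: 9·(row 1) − 44·(row 2) gives 1016·c₁ = 9·(-203) − 44·(-20) = -947, so c₁ = -947/1016.
Then c₀ = ((-20) − 44·(-947/1016))/9 = 593/254.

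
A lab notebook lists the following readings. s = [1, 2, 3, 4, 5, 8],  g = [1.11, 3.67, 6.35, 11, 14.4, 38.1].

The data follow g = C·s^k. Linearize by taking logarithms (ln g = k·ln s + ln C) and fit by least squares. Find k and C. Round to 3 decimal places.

k = 1.663, C = 1.093

Taking logs, ln g = k·ln s + ln C, so regress ln g on ln s.
Σln s = 6.8669, Σ(ln s)² = 10.5236, Σln g = 11.9583, Σln s·ln g = 18.1185.
Normal system: [[10.5236, 6.8669]; [6.8669, 6]]·[k, ln C]ᵀ = [18.1185, 11.9583]ᵀ.
Δ = 10.5236·6 − (6.8669)² = 15.9867; k = (18.1185·6 − 6.8669·11.9583)/15.9867 = 1.66350, ln C = (10.5236·11.9583 − 6.8669·18.1185)/15.9867 = 0.08920, so C = exp(0.08920) = 1.09330.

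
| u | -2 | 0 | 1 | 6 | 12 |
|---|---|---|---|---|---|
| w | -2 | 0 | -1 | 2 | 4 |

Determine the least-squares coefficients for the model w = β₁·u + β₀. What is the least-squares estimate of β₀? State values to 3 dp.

β₀ = -0.811

MᵀM·[β₁, β₀]ᵀ = Mᵀw reads: 185·β₁ + 17·β₀ = 63;  17·β₁ + 5·β₀ = 3.
(Σu·u = 185, Σu = 17, Σ1 = 5, Σu·w = 63, Σw = 3.)
Eliminating β₀: 5·(row 1) − 17·(row 2) gives 636·β₁ = 5·63 − 17·3 = 264, so β₁ = 22/53.
Then β₀ = (3 − 17·(22/53))/5 = -43/53.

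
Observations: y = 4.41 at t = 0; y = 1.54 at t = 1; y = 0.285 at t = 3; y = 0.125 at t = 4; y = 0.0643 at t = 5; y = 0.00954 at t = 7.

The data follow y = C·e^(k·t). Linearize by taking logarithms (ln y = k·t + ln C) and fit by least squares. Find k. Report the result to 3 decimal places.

k = -0.857

Let Y = ln y. Fitting Y = k·t + ln C by least squares:
Σt = 20.0000, Σ(t)² = 100.0000, Σln y = -8.8155, Σt·ln y = -57.9386.
Equations: 100.0000·k + 20.0000·ln C = -57.9386;  20.0000·k + 6·ln C = -8.8155.
Solving (det = 200.0000): k = -0.85661, ln C = 1.38611.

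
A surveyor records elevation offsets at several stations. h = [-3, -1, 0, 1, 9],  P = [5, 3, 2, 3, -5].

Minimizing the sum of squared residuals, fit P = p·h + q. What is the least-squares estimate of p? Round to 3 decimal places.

p = -0.821

Compute the Gram sums: Σh·h = 92, Σh = 6, Σ1 = 5.
For AᵀP: Σh·P = -60, ΣP = 8.
Normal equations: [[92, 6]; [6, 5]]·[p, q]ᵀ = [-60, 8]ᵀ.
Eliminating q: 5·(row 1) − 6·(row 2) gives 424·p = 5·(-60) − 6·8 = -348, so p = -87/106.
Then q = (8 − 6·(-87/106))/5 = 137/53.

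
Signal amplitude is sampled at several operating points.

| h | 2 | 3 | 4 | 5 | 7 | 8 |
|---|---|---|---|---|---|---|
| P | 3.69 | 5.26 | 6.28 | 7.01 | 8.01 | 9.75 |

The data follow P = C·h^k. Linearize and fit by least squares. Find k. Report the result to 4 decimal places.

k = 0.6430

Linearized form: ln P = k·ln h + ln C. From the 6 transformed points,
AᵀA = [[14.3101, 8.8128]; [8.8128, 6]], rhs = [17.1944, 11.1084]ᵀ  (here Σln h = 8.8128, Σ(ln h)² = 14.3101, Σln P = 11.1084, Σln h·ln P = 17.1944).
Δ = 14.3101·6 − (8.8128)² = 8.1947; k = (17.1944·6 − 8.8128·11.1084)/8.1947 = 0.64303, ln C = (14.3101·11.1084 − 8.8128·17.1944)/8.1947 = 0.90692.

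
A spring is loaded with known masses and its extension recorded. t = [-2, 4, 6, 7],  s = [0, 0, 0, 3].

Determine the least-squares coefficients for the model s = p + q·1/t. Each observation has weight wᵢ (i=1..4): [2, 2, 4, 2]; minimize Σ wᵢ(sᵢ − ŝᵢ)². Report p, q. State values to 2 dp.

Sums needed: Σwᵢ·1 = 10, Σwᵢ·1/t = 19/42, Σwᵢ·1/t·1/t = 2741/3528.
Moment sums: Σwᵢ·s = 6, Σwᵢ·1/t·s = 6/7.
Normal equations: [[10, 19/42]; [19/42, 2741/3528]]·[p, q]ᵀ = [6, 6/7]ᵀ.
Eliminating q: (2741/3528)·(row 1) − (19/42)·(row 2) gives (1112/147)·p = (2741/3528)·6 − (19/42)·(6/7) = 359/84, so p = 2513/4448.
Then q = ((6/7) − (19/42)·(2513/4448))/(2741/3528) = 861/1112.

p = 0.56, q = 0.77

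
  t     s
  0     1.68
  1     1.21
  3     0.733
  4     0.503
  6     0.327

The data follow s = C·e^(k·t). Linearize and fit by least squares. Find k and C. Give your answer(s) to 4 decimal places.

k = -0.2745, C = 1.6282

With ln sᵢ as the transformed response and tᵢ as the regressor:
Σt = 14.0000, Σ(t)² = 62.0000, Σln s = -1.4062, Σt·ln s = -10.1966.
Normal system: [[62.0000, 14.0000]; [14.0000, 5]]·[k, ln C]ᵀ = [-10.1966, -1.4062]ᵀ.
Slope k = (n·Σt·ln s − Σt·Σln s)/(n·Σ(t)² − (Σt)²) = (5·-10.1966 − 14.0000·-1.4062)/114.0000 = -0.27454; ln C = (Σln s − k·Σt)/n = 0.48747, so C = exp(0.48747) = 1.62819.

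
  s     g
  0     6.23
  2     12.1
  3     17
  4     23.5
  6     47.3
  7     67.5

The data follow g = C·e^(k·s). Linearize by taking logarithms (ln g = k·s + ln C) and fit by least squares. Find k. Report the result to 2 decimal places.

k = 0.34

Taking logs, ln g = k·s + ln C, so regress ln g on s.
Σs = 22.0000, Σ(s)² = 114.0000, Σln g = 18.3814, Σs·ln g = 78.7380.
Normal system: [[114.0000, 22.0000]; [22.0000, 6]]·[k, ln C]ᵀ = [78.7380, 18.3814]ᵀ.
Solving (det = 200.0000): k = 0.34018, ln C = 1.81624.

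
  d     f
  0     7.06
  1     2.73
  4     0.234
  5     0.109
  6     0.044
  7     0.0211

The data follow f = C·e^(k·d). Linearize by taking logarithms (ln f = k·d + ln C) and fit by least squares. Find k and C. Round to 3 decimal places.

k = -0.828, C = 6.631

With ln fᵢ as the transformed response and dᵢ as the regressor:
AᵀA = [[127.0000, 23.0000]; [23.0000, 6]], rhs = [-61.6382, -7.6921]ᵀ  (here Σd = 23.0000, Σ(d)² = 127.0000, Σln f = -7.6921, Σd·ln f = -61.6382).
Δ = 127.0000·6 − (23.0000)² = 233.0000; k = (-61.6382·6 − 23.0000·-7.6921)/233.0000 = -0.82794, ln C = (127.0000·-7.6921 − 23.0000·-61.6382)/233.0000 = 1.89175, so C = exp(1.89175) = 6.63095.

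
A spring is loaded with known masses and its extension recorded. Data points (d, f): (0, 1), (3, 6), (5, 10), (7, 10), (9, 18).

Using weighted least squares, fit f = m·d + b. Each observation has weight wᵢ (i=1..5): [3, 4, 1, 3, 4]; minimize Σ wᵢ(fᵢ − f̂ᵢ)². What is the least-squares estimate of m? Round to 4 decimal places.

With design matrix A, AᵀWA = [[532, 74]; [74, 15]] and AᵀWf = [980, 139]ᵀ.
Eliminating b: 15·(row 1) − 74·(row 2) gives 2504·m = 15·980 − 74·139 = 4414, so m = 2207/1252.
Then b = (139 − 74·(2207/1252))/15 = 357/626.

m = 1.7628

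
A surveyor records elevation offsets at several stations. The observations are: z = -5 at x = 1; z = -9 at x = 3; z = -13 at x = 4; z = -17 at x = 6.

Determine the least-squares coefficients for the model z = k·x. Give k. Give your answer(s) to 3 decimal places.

k = -3.000

Setting ∂/∂k … = 0 gives: 62·k = -186.
(Σx·x = 62, Σx·z = -186.)
Hence k = -186 / 62 ≈ -3.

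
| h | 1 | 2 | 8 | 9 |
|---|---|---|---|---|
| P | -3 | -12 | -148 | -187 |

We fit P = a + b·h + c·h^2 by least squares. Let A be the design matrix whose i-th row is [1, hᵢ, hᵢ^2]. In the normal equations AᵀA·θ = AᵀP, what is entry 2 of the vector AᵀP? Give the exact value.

-2894

Entry 2 ↔ basis h, so (AᵀP)_{2} = Σᵢ (h)·Pᵢ = (1)·(-3) + (2)·(-12) + (8)·(-148) + (9)·(-187) = -2894.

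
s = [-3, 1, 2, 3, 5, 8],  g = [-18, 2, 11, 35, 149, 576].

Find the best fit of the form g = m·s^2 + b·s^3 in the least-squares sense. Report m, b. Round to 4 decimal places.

m = 0.9375, b = 1.0075

Sums needed: Σs^2·s^2 = 4900, Σs^2·s^3 = 35926, Σs^3·s^3 = 279292.
For Mᵀg: Σs^2·g = 40788, Σs^3·g = 315058.
Normal equations: [[4900, 35926]; [35926, 279292]]·[m, b]ᵀ = [40788, 315058]ᵀ.
Determinant 4900·279292 − 35926² = 77853324.
m = (40788·279292 − 35926·315058)/77853324 = 18247097/19463331; b = (4900·315058 − 35926·40788)/77853324 = 19608628/19463331.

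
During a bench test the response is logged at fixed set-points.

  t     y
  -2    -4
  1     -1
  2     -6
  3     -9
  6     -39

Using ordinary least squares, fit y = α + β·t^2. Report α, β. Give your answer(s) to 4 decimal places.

α = -0.1901, β = -1.0750

The normal equations are: 5·α + 54·β = -59;  54·α + 1410·β = -1526.
Determinant 5·1410 − 54² = 4134.
α = ((-59)·1410 − 54·(-1526))/4134 = -131/689; β = (5·(-1526) − 54·(-59))/4134 = -2222/2067.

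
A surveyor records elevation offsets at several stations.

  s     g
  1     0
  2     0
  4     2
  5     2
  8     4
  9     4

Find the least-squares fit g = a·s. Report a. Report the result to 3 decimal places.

Normal-equation sums: Σs·s = 191.
And Σs·g = 86.
So XᵀX·[a]ᵀ = Xᵀg: [[191]]·[a]ᵀ = [86]ᵀ.
a = 86/191 = 0.450262.

a = 0.450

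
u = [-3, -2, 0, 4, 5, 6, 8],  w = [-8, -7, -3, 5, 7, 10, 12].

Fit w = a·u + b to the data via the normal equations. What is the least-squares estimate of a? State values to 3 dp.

a = 1.930

Normal-equation sums: Σu·u = 154, Σu = 18, Σ1 = 7.
Right-hand side: Σu·w = 249, Σw = 16.
So XᵀX·[a, b]ᵀ = Xᵀw: [[154, 18]; [18, 7]]·[a, b]ᵀ = [249, 16]ᵀ.
Δ = 154·7 − 18² = 754.
a = (249·7 − 18·16)/754 = 1455/754; b = (154·16 − 18·249)/754 = -1009/377.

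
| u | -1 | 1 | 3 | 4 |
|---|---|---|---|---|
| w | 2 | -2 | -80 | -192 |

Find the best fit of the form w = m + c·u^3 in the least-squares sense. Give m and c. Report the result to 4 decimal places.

The normal equations are: 4·m + 91·c = -272;  91·m + 4827·c = -14452.
(Σ1 = 4, Σu^3 = 91, Σu^3·u^3 = 4827, Σw = -272, Σu^3·w = -14452.)
Δ = 4·4827 − 91² = 11027.
m = ((-272)·4827 − 91·(-14452))/11027 = 2188/11027; c = (4·(-14452) − 91·(-272))/11027 = -33056/11027.

m = 0.1984, c = -2.9977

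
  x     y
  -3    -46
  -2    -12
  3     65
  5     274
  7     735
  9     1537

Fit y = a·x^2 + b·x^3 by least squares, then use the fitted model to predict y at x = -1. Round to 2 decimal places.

The normal system AᵀA·[a, b]ᵀ = Aᵀy is [[9765, 78949]; [78949, 666237]]·[a, b]ᵀ = [167485, 1409921]ᵀ.
det = 9765·666237 − 78949² = 272859704.
a = (167485·666237 − 78949·1409921)/272859704 = 5247133/5247302; b = (9765·1409921 − 78949·167485)/272859704 = 136276325/68214926.
At x = -1: ŷ = (5247133/5247302)·(1) + (136276325/68214926)·(-1) = -34031798/34107463.

ŷ = -1.00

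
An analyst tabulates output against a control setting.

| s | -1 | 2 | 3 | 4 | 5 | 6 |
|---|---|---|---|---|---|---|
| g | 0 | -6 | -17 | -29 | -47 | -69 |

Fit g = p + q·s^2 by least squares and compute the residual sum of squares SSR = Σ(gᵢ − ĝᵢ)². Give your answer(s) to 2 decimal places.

From the data, Σ1 = 6, Σs^2 = 91, Σs^2·s^2 = 2275.
For Xᵀg: Σg = -168, Σs^2·g = -4300.
Determinant 6·2275 − 91² = 5369.
p = ((-168)·2275 − 91·(-4300))/5369 = 100/59; q = (6·(-4300) − 91·(-168))/5369 = -10512/5369.
Residuals: 1412/5369, 734/5369, -5765/5369, 3391/5369, 23/91, -1129/5369; SSR = 9384/5369.

SSR = 1.75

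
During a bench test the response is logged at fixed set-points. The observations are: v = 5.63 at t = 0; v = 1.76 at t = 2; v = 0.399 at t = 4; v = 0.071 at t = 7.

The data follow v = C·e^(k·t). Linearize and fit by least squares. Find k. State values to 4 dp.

k = -0.6329

Let Y = ln v. Fitting Y = k·t + ln C by least squares:
XᵀX = [[69.0000, 13.0000]; [13.0000, 4]], rhs = [-21.0601, -1.2704]ᵀ  (here Σt = 13.0000, Σ(t)² = 69.0000, Σln v = -1.2704, Σt·ln v = -21.0601).
Δ = 69.0000·4 − (13.0000)² = 107.0000; k = (-21.0601·4 − 13.0000·-1.2704)/107.0000 = -0.63294, ln C = (69.0000·-1.2704 − 13.0000·-21.0601)/107.0000 = 1.73944.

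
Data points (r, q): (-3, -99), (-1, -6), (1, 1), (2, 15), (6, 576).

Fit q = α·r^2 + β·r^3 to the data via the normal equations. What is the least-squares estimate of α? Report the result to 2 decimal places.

α = -2.02

Compute the Gram sums: Σr^2·r^2 = 1395, Σr^2·r^3 = 7565, Σr^3·r^3 = 47451.
For Mᵀq: Σr^2·q = 19900, Σr^3·q = 127216.
Normal equations: [[1395, 7565]; [7565, 47451]]·[α, β]ᵀ = [19900, 127216]ᵀ.
Δ = 1395·47451 − 7565² = 8964920.
α = (19900·47451 − 7565·127216)/8964920 = -905707/448246; β = (1395·127216 − 7565·19900)/8964920 = 1346141/448246.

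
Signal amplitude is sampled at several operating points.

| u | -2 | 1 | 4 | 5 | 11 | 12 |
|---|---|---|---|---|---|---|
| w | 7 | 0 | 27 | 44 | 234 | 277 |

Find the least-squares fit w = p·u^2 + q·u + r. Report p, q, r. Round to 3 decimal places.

Sums needed: Σu^2·u^2 = 36275, Σu^2·u = 3241, Σu^2 = 311, Σu·u = 311, Σu = 31, Σ1 = 6.
Right-hand side: Σu^2·w = 69762, Σu·w = 6212, Σw = 589.
Solving the 3×3 system (Gaussian elimination) gives p = 221735/110856, q = -366887/554280, r = -193153/92380.

p = 2.000, q = -0.662, r = -2.091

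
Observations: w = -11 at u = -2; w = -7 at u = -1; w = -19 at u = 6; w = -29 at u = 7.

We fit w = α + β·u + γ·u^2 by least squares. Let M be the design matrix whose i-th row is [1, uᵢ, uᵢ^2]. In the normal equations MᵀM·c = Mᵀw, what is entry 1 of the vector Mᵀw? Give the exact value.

-66

Entry 1 ↔ basis 1, so (Mᵀw)_{1} = Σᵢ wᵢ = (1)·(-11) + (1)·(-7) + (1)·(-19) + (1)·(-29) = -66.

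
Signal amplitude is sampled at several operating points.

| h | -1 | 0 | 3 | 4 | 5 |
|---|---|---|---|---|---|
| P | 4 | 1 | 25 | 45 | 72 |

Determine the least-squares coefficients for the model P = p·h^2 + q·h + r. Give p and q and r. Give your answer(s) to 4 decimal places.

XᵀX·[p, q, r]ᵀ = XᵀP reads: 963·p + 215·q + 51·r = 2749;  215·p + 51·q + 11·r = 611;  51·p + 11·q + 5·r = 147.
(Σh^2·h^2 = 963, Σh^2·h = 215, Σh^2 = 51, Σh·h = 51, Σh = 11, Σ1 = 5, Σh^2·P = 2749, Σh·P = 611, ΣP = 147.)
Row-reducing yields p = 4905/1624, q = -1387/1624, r = 383/812.

p = 3.0203, q = -0.8541, r = 0.4717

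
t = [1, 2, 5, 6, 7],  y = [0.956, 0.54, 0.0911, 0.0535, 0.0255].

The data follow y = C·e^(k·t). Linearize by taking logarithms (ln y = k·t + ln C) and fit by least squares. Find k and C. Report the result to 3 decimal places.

k = -0.596, C = 1.769

Linearized form: ln y = k·t + ln C. From the 5 transformed points,
XᵀX = [[115.0000, 21.0000]; [21.0000, 5]], rhs = [-56.5083, -9.6541]ᵀ  (here Σt = 21.0000, Σ(t)² = 115.0000, Σln y = -9.6541, Σt·ln y = -56.5083).
Slope k = (n·Σt·ln y − Σt·Σln y)/(n·Σ(t)² − (Σt)²) = (5·-56.5083 − 21.0000·-9.6541)/134.0000 = -0.59556; ln C = (Σln y − k·Σt)/n = 0.57052, so C = exp(0.57052) = 1.76919.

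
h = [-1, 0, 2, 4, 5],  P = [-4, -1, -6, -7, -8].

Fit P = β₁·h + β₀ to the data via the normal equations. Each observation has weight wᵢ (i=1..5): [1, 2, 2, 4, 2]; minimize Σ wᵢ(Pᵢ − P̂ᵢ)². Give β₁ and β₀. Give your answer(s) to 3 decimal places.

With design matrix A, AᵀWA = [[123, 29]; [29, 11]] and AᵀWP = [-212, -62]ᵀ.
Determinant 123·11 − 29² = 512.
β₁ = ((-212)·11 − 29·(-62))/512 = -267/256; β₀ = (123·(-62) − 29·(-212))/512 = -739/256.

β₁ = -1.043, β₀ = -2.887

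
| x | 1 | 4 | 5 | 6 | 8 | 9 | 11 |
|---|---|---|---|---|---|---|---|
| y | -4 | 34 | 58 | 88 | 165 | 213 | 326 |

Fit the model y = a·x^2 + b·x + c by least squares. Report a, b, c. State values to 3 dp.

a = 2.923, b = -2.112, c = -4.633

Normal-equation sums: Σx^2·x^2 = 27476, Σx^2·x = 2978, Σx^2 = 344, Σx·x = 344, Σx = 44, Σ1 = 7.
Moment sums: Σx^2·y = 72417, Σx·y = 7773, Σy = 880.
Solving the 3×3 system (Gaussian elimination) gives a = 14689/5026, b = -10617/5026, c = -11642/2513.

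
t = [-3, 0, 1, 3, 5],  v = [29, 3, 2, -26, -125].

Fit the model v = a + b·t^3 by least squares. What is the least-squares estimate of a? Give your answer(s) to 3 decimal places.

a = 2.254

AᵀA·[a, b]ᵀ = Aᵀv reads: 5·a + 126·b = -117;  126·a + 17084·b = -17108.
Δ = 5·17084 − 126² = 69544.
a = ((-117)·17084 − 126·(-17108))/69544 = 39195/17386; b = (5·(-17108) − 126·(-117))/69544 = -35399/34772.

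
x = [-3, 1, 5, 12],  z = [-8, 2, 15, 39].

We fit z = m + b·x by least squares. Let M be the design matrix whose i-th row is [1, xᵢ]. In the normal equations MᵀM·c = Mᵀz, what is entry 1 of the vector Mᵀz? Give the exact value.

Entry 1 ↔ basis 1, so (Mᵀz)_{1} = Σᵢ zᵢ = (1)·(-8) + (1)·(2) + (1)·(15) + (1)·(39) = 48.

48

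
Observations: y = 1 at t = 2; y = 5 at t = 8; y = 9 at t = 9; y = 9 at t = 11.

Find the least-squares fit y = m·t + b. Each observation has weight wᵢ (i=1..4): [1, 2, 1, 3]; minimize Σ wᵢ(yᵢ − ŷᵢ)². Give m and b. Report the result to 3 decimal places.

Sums needed: Σwᵢ·t·t = 576, Σwᵢ·t = 60, Σwᵢ·1 = 7.
Moment sums: Σwᵢ·t·y = 460, Σwᵢ·y = 47.
AᵀWA·[m, b]ᵀ = AᵀWy becomes [[576, 60]; [60, 7]]·[m, b]ᵀ = [460, 47]ᵀ.
Δ = 576·7 − 60² = 432.
m = (460·7 − 60·47)/432 = 25/27; b = (576·47 − 60·460)/432 = -11/9.

m = 0.926, b = -1.222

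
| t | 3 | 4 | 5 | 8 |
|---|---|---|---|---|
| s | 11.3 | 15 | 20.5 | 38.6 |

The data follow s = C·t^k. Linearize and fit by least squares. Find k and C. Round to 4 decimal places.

k = 1.2703, C = 2.6937

Let Y = ln s. Fitting Y = k·ln t + ln C by least squares:
Σln t = 6.1738, Σ(ln t)² = 10.0431, Σln s = 11.8065, Σln t·ln s = 18.8760.
Equations: 10.0431·k + 6.1738·ln C = 18.8760;  6.1738·k + 4·ln C = 11.8065.
Δ = 10.0431·4 − (6.1738)² = 2.0569; k = (18.8760·4 − 6.1738·11.8065)/2.0569 = 1.27034, ln C = (10.0431·11.8065 − 6.1738·18.8760)/2.0569 = 0.99093, so C = exp(0.99093) = 2.69373.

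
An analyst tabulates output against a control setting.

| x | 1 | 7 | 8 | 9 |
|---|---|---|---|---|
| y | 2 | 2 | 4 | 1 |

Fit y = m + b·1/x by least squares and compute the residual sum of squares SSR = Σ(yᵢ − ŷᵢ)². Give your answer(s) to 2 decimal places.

From the data, Σ1 = 4, Σ1/x = 695/504, Σ1/x·1/x = 266305/254016.
Right-hand side: Σy = 9, Σ1/x·y = 365/126.
Determinant 4·(266305/254016) − (695/504)² = 194065/84672.
m = (9·(266305/254016) − (695/504)·(365/126))/(194065/84672) = 276409/116439; b = (4·(365/126) − (695/504)·9)/(194065/84672) = -13944/38813.
Residuals: -1699/116439, -1015/3147, 194576/116439, -51774/38813; SSR = 544474/116439.

SSR = 4.68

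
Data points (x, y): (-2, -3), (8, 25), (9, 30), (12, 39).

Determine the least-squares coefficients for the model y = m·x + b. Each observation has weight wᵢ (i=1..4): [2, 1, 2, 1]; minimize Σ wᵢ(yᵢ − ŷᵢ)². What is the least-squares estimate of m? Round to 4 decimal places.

m = 2.9748

Setting ∂/∂m … = 0 gives: 378·m + 34·b = 1220;  34·m + 6·b = 118.
Eliminating b: 6·(row 1) − 34·(row 2) gives 1112·m = 6·1220 − 34·118 = 3308, so m = 827/278.
Then b = (118 − 34·(827/278))/6 = 781/278.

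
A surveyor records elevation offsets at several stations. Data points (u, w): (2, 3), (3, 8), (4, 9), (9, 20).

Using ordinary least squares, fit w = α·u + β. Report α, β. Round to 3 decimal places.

From the data, Σu·u = 110, Σu = 18, Σ1 = 4.
Moment sums: Σu·w = 246, Σw = 40.
So XᵀX·[α, β]ᵀ = Xᵀw: [[110, 18]; [18, 4]]·[α, β]ᵀ = [246, 40]ᵀ.
Eliminating β: 4·(row 1) − 18·(row 2) gives 116·α = 4·246 − 18·40 = 264, so α = 66/29.
Then β = (40 − 18·(66/29))/4 = -7/29.

α = 2.276, β = -0.241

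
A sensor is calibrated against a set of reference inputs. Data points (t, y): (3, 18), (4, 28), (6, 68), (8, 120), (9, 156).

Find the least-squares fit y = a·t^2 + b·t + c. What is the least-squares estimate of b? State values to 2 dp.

Sums needed: Σt^2·t^2 = 12290, Σt^2·t = 1548, Σt^2 = 206, Σt·t = 206, Σt = 30, Σ1 = 5.
And Σt^2·y = 23374, Σt·y = 2938, Σy = 390.
So MᵀM·[a, b, c]ᵀ = Mᵀy: [[12290, 1548, 206]; [1548, 206, 30]; [206, 30, 5]]·[a, b, c]ᵀ = [23374, 2938, 390]ᵀ.
Inverting the 3×3 Gram matrix, [a, b, c]ᵀ = [325/147, -173/49, 170/21]ᵀ.

b = -3.53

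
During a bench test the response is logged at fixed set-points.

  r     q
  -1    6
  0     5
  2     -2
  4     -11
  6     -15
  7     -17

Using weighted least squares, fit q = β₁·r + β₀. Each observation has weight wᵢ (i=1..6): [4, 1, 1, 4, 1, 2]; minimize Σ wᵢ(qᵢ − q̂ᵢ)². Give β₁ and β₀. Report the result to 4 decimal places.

β₁ = -3.0696, β₀ = 2.9514

Forming MᵀWM = [[206, 34]; [34, 13]] and MᵀWq = [-532, -66]ᵀ gives MᵀWM·[β₁, β₀]ᵀ = MᵀWq.
Determinant 206·13 − 34² = 1522.
β₁ = ((-532)·13 − 34·(-66))/1522 = -2336/761; β₀ = (206·(-66) − 34·(-532))/1522 = 2246/761.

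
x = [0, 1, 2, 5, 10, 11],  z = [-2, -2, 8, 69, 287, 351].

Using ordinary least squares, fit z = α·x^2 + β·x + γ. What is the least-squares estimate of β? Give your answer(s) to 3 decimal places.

β = -0.676

Compute the Gram sums: Σx^2·x^2 = 25283, Σx^2·x = 2465, Σx^2 = 251, Σx·x = 251, Σx = 29, Σ1 = 6.
Moment sums: Σx^2·z = 72926, Σx·z = 7090, Σz = 711.
Inverting the 3×3 Gram matrix, [α, β, γ]ᵀ = [45533/15288, -10331/15288, -3603/1274]ᵀ.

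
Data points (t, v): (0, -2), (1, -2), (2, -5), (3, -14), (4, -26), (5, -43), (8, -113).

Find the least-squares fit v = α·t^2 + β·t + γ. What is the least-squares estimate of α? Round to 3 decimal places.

The normal system MᵀM·[α, β, γ]ᵀ = Mᵀv is [[5075, 737, 119]; [737, 119, 23]; [119, 23, 7]]·[α, β, γ]ᵀ = [-8871, -1277, -205]ᵀ.
Solving the 3×3 system (Gaussian elimination) gives α = -6280/3207, β = 5473/3207, γ = -1714/1069.

α = -1.958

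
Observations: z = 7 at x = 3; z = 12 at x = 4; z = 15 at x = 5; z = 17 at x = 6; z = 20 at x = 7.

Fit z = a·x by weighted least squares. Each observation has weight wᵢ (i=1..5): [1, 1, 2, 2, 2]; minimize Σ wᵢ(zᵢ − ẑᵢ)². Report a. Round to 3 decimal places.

Sums needed: Σwᵢ·x·x = 245.
Right-hand side: Σwᵢ·x·z = 703.
Hence a = 703 / 245 ≈ 2.86939.

a = 2.869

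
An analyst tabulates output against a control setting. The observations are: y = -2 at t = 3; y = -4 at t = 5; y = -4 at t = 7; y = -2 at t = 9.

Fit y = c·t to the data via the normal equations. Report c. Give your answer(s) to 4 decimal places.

Forming AᵀA = [[164]] and Aᵀy = [-72]ᵀ gives AᵀA·[c]ᵀ = Aᵀy.
Hence c = -72 / 164 ≈ -0.439024.

c = -0.4390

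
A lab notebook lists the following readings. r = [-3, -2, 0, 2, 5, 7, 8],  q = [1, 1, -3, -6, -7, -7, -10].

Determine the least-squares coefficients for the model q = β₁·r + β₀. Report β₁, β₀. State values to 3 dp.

Setting ∂/∂β₁ … = 0 gives: 155·β₁ + 17·β₀ = -181;  17·β₁ + 7·β₀ = -31.
Determinant 155·7 − 17² = 796.
β₁ = ((-181)·7 − 17·(-31))/796 = -185/199; β₀ = (155·(-31) − 17·(-181))/796 = -432/199.

β₁ = -0.930, β₀ = -2.171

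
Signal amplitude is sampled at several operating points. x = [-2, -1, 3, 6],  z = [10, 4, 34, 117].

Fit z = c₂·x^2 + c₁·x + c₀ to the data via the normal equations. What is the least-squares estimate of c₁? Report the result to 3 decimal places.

MᵀM·[c₂, c₁, c₀]ᵀ = Mᵀz reads: 1394·c₂ + 234·c₁ + 50·c₀ = 4562;  234·c₂ + 50·c₁ + 6·c₀ = 780;  50·c₂ + 6·c₁ + 4·c₀ = 165.
Row-reducing yields c₂ = 4453/1562, c₁ = 1509/781, c₀ = 4243/1562.

c₁ = 1.932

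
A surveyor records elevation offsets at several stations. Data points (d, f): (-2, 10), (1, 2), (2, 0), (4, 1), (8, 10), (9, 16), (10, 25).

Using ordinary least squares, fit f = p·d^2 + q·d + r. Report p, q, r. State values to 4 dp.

p = 0.4609, q = -2.6392, r = 3.4308

From the data, Σd^2·d^2 = 20946, Σd^2·d = 2306, Σd^2 = 270, Σd·d = 270, Σd = 32, Σ1 = 7.
And Σd^2·f = 4494, Σd·f = 460, Σf = 64.
So XᵀX·[p, q, r]ᵀ = Xᵀf: [[20946, 2306, 270]; [2306, 270, 32]; [270, 32, 7]]·[p, q, r]ᵀ = [4494, 460, 64]ᵀ.
Solving the 3×3 system (Gaussian elimination) gives p = 124493/270116, q = -64809/24556, r = 463363/135058.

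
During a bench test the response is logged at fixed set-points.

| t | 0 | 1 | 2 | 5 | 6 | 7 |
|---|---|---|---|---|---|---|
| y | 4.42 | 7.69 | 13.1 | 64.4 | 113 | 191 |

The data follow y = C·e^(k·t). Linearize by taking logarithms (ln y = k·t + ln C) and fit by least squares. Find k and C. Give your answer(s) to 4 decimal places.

k = 0.5371, C = 4.4554

Let Y = ln y. Fitting Y = k·t + ln C by least squares:
Over the data: Σt = 21.0000, Σ(t)² = 115.0000, Σln y = 20.2434, Σt·ln y = 93.1410.
Normal system: [[115.0000, 21.0000]; [21.0000, 6]]·[k, ln C]ᵀ = [93.1410, 20.2434]ᵀ.
Slope k = (n·Σt·ln y − Σt·Σln y)/(n·Σ(t)² − (Σt)²) = (6·93.1410 − 21.0000·20.2434)/249.0000 = 0.53708; ln C = (Σln y − k·Σt)/n = 1.49412, so C = exp(1.49412) = 4.45542.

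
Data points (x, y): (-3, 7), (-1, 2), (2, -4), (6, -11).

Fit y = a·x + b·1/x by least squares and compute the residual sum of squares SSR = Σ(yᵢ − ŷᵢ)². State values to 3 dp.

SSR = 1.665

The normal equations are: 50·a + 4·b = -97;  4·a + (25/18)·b = -49/6.
(Σx·x = 50, Σx·1/x = 4, Σ1/x·1/x = 25/18, Σx·y = -97, Σ1/x·y = -49/6.)
Determinant 50·(25/18) − 4² = 481/9.
a = ((-97)·(25/18) − 4·(-49/6))/(481/9) = -1837/962; b = (50·(-49/6) − 4·(-97))/(481/9) = -183/481.
Residuals: 1101/962, -279/962, 9/962, 501/962; SSR = 801/481.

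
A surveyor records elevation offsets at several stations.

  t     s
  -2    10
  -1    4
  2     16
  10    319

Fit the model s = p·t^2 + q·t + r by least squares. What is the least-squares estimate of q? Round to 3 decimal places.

XᵀX·[p, q, r]ᵀ = Xᵀs reads: 10033·p + 999·q + 109·r = 32008;  999·p + 109·q + 9·r = 3198;  109·p + 9·q + 4·r = 349.
(Σt^2·t^2 = 10033, Σt^2·t = 999, Σt^2 = 109, Σt·t = 109, Σt = 9, Σ1 = 4, Σt^2·s = 32008, Σt·s = 3198, Σs = 349.)
Solving the 3×3 system (Gaussian elimination) gives p = 3957/1304, q = 9219/6520, r = 4493/3260.

q = 1.414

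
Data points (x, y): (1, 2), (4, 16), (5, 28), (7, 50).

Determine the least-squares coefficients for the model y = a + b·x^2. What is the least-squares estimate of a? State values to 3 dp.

a = 1.039

With design matrix A, AᵀA = [[4, 91]; [91, 3283]] and Aᵀy = [96, 3408]ᵀ.
Eliminating b: 3283·(row 1) − 91·(row 2) gives 4851·a = 3283·96 − 91·3408 = 5040, so a = 80/77.
Then b = (3408 − 91·(80/77))/3283 = 544/539.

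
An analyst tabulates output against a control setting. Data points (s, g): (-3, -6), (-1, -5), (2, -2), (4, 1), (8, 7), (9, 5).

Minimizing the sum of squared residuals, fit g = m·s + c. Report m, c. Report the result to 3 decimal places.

With design matrix A, AᵀA = [[175, 19]; [19, 6]] and Aᵀg = [124, 0]ᵀ.
det = 175·6 − 19² = 689.
m = (124·6 − 19·0)/689 = 744/689; c = (175·0 − 19·124)/689 = -2356/689.

m = 1.080, c = -3.419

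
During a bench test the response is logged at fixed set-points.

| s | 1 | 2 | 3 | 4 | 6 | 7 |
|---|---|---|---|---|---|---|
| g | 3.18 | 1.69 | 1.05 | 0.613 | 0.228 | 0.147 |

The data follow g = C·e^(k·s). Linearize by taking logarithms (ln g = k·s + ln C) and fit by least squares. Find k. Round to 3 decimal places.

k = -0.508

With ln gᵢ as the transformed response and sᵢ as the regressor:
Σs = 23.0000, Σ(s)² = 115.0000, Σln g = -2.1547, Σs·ln g = -21.8966.
Normal system: [[115.0000, 23.0000]; [23.0000, 6]]·[k, ln C]ᵀ = [-21.8966, -2.1547]ᵀ.
Slope k = (n·Σs·ln g − Σs·Σln g)/(n·Σ(s)² − (Σs)²) = (6·-21.8966 − 23.0000·-2.1547)/161.0000 = -0.50820; ln C = (Σln g − k·Σs)/n = 1.58899.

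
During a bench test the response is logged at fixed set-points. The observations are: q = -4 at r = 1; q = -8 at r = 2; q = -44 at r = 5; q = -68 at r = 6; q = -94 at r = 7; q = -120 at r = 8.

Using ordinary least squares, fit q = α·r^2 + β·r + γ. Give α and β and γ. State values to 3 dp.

α = -2.090, β = 2.007, γ = -3.680

Setting ∂/∂α … = 0 gives: 8435·α + 1205·β + 179·γ = -15870;  1205·α + 179·β + 29·γ = -2266;  179·α + 29·β + 6·γ = -338.
(Σr^2·r^2 = 8435, Σr^2·r = 1205, Σr^2 = 179, Σr·r = 179, Σr = 29, Σ1 = 6, Σr^2·q = -15870, Σr·q = -2266, Σq = -338.)
Solving the 3×3 system (Gaussian elimination) gives α = -7361/3522, β = 7067/3522, γ = -2160/587.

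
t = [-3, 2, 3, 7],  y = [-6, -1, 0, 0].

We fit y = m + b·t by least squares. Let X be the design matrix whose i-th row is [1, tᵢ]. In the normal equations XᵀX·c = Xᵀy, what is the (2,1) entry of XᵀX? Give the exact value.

Row 2 ↔ basis t, column 1 ↔ basis 1, so (XᵀX)_{2,1} = Σᵢ t = (-3)·(1) + (2)·(1) + (3)·(1) + (7)·(1) = 9.

9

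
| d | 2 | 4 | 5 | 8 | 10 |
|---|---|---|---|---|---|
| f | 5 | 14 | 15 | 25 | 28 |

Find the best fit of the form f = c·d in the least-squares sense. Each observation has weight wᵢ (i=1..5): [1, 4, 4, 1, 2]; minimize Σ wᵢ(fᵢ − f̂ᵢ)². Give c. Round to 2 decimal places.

Entries of MᵀWM: Σwᵢ·d·d = 432.
For MᵀWf: Σwᵢ·d·f = 1294.
Normal equations: [[432]]·[c]ᵀ = [1294]ᵀ.
Hence c = 1294 / 432 ≈ 2.99537.

c = 3.00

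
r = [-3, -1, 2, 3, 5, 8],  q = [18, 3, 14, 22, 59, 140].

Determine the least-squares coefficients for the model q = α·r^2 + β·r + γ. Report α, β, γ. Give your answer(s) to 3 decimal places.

AᵀA·[α, β, γ]ᵀ = Aᵀq reads: 4900·α + 644·β + 112·γ = 10854;  644·α + 112·β + 14·γ = 1452;  112·α + 14·β + 6·γ = 256.
(Σr^2·r^2 = 4900, Σr^2·r = 644, Σr^2 = 112, Σr·r = 112, Σr = 14, Σ1 = 6, Σr^2·q = 10854, Σr·q = 1452, Σq = 256.)
Row-reducing yields α = 5533/2730, β = 1361/1365, γ = 163/65.

α = 2.027, β = 0.997, γ = 2.508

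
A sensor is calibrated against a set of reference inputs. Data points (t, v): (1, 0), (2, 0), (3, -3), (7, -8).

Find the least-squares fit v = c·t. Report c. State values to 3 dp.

c = -1.032

Compute the Gram sums: Σt·t = 63.
And Σt·v = -65.
Normal equations: [[63]]·[c]ᵀ = [-65]ᵀ.
Hence c = -65 / 63 ≈ -1.03175.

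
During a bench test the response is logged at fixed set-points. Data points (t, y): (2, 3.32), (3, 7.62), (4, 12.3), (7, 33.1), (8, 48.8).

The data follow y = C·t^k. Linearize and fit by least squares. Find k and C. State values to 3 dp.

k = 1.880, C = 0.920

Let Y = ln y. Fitting Y = k·ln t + ln C by least squares:
XᵀX = [[11.7199, 7.2034]; [7.2034, 5]], rhs = [21.4359, 13.1276]ᵀ  (here Σln t = 7.2034, Σ(ln t)² = 11.7199, Σln y = 13.1276, Σln t·ln y = 21.4359).
Slope k = (n·Σln t·ln y − Σln t·Σln y)/(n·Σ(ln t)² − (Σln t)²) = (5·21.4359 − 7.2034·13.1276)/6.7102 = 1.88013; ln C = (Σln y − k·Σln t)/n = -0.08315, so C = exp(-0.08315) = 0.92021.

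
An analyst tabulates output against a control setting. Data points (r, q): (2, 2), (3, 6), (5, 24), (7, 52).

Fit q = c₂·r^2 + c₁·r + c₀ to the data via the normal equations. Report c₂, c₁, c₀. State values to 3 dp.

c₂ = 1.369, c₁ = -2.269, c₀ = 0.859

The normal equations are: 3123·c₂ + 503·c₁ + 87·c₀ = 3210;  503·c₂ + 87·c₁ + 17·c₀ = 506;  87·c₂ + 17·c₁ + 4·c₀ = 84.
(Σr^2·r^2 = 3123, Σr^2·r = 503, Σr^2 = 87, Σr·r = 87, Σr = 17, Σ1 = 4, Σr^2·q = 3210, Σr·q = 506, Σq = 84.)
Inverting the 3×3 Gram matrix, [c₂, c₁, c₀]ᵀ = [545/398, -903/398, 171/199]ᵀ.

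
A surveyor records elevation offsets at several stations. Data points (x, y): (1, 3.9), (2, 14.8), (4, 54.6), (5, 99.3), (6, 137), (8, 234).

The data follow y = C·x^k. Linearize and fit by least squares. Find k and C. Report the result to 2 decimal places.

Taking logs, ln y = k·ln x + ln C, so regress ln y on ln x.
Σln x = 7.5601, Σ(ln x)² = 12.5270, Σln y = 23.0291, Σln x·ln y = 34.9729.
Equations: 12.5270·k + 7.5601·ln C = 34.9729;  7.5601·k + 6·ln C = 23.0291.
Solving (det = 18.0074): k = 1.98449, ln C = 1.33770, so C = exp(1.33770) = 3.81026.

k = 1.98, C = 3.81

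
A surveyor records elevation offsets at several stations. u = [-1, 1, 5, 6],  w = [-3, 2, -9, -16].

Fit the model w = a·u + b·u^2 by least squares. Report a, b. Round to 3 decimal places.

a = 2.456, b = -0.853

With design matrix M, MᵀM = [[63, 341]; [341, 1923]] and Mᵀw = [-136, -802]ᵀ.
Eliminating b: 1923·(row 1) − 341·(row 2) gives 4868·a = 1923·(-136) − 341·(-802) = 11954, so a = 5977/2434.
Then b = ((-802) − 341·(5977/2434))/1923 = -2075/2434.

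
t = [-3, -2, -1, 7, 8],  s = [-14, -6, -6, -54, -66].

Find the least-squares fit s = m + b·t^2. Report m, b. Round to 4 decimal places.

m = -4.1890, b = -0.9847

Compute the Gram sums: Σ1 = 5, Σt^2 = 127, Σt^2·t^2 = 6595.
Moment sums: Σs = -146, Σt^2·s = -7026.
Determinant 5·6595 − 127² = 16846.
m = ((-146)·6595 − 127·(-7026))/16846 = -35284/8423; b = (5·(-7026) − 127·(-146))/16846 = -8294/8423.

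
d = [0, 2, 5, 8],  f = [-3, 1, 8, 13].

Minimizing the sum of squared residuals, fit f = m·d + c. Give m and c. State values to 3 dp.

m = 2.034, c = -2.878

From the data, Σd·d = 93, Σd = 15, Σ1 = 4.
Right-hand side: Σd·f = 146, Σf = 19.
AᵀA·[m, c]ᵀ = Aᵀf becomes [[93, 15]; [15, 4]]·[m, c]ᵀ = [146, 19]ᵀ.
det = 93·4 − 15² = 147.
m = (146·4 − 15·19)/147 = 299/147; c = (93·19 − 15·146)/147 = -141/49.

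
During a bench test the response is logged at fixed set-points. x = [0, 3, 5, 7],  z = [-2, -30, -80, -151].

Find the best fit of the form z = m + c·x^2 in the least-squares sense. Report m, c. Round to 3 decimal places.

m = -2.638, c = -3.042

Entries of MᵀM: Σ1 = 4, Σx^2 = 83, Σx^2·x^2 = 3107.
And Σz = -263, Σx^2·z = -9669.
Normal equations: [[4, 83]; [83, 3107]]·[m, c]ᵀ = [-263, -9669]ᵀ.
det = 4·3107 − 83² = 5539.
m = ((-263)·3107 − 83·(-9669))/5539 = -14614/5539; c = (4·(-9669) − 83·(-263))/5539 = -16847/5539.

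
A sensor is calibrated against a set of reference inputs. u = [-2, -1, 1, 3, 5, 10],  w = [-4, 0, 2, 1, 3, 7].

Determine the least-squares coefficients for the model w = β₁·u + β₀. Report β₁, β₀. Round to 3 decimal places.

With design matrix X, XᵀX = [[140, 16]; [16, 6]] and Xᵀw = [98, 9]ᵀ.
Δ = 140·6 − 16² = 584.
β₁ = (98·6 − 16·9)/584 = 111/146; β₀ = (140·9 − 16·98)/584 = -77/146.

β₁ = 0.760, β₀ = -0.527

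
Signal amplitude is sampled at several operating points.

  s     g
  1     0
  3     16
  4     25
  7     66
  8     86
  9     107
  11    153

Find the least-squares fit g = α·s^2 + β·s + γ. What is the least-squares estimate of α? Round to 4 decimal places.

α = 1.0225

From the data, Σs^2·s^2 = 28037, Σs^2·s = 3007, Σs^2 = 341, Σs·s = 341, Σs = 43, Σ1 = 7.
And Σs^2·g = 36462, Σs·g = 3944, Σg = 453.
So MᵀM·[α, β, γ]ᵀ = Mᵀg: [[28037, 3007, 341]; [3007, 341, 43]; [341, 43, 7]]·[α, β, γ]ᵀ = [36462, 3944, 453]ᵀ.
Row-reducing yields α = 41029/40128, β = 119311/40128, γ = -22459/6688.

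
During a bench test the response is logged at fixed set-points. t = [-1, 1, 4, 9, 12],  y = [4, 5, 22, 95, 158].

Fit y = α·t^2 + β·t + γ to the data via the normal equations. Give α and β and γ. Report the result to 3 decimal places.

α = 0.999, β = 0.977, γ = 3.363

Entries of AᵀA: Σt^2·t^2 = 27555, Σt^2·t = 2521, Σt^2 = 243, Σt·t = 243, Σt = 25, Σ1 = 5.
Right-hand side: Σt^2·y = 30808, Σt·y = 2840, Σy = 284.
So AᵀA·[α, β, γ]ᵀ = Aᵀy: [[27555, 2521, 243]; [2521, 243, 25]; [243, 25, 5]]·[α, β, γ]ᵀ = [30808, 2840, 284]ᵀ.
Inverting the 3×3 Gram matrix, [α, β, γ]ᵀ = [6792/6799, 6646/6799, 22862/6799]ᵀ.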